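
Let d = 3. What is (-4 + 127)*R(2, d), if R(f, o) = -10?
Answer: -1230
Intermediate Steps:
(-4 + 127)*R(2, d) = (-4 + 127)*(-10) = 123*(-10) = -1230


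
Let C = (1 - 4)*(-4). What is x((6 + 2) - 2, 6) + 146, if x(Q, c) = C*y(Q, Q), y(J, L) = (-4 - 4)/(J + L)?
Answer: 138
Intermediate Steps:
y(J, L) = -8/(J + L)
C = 12 (C = -3*(-4) = 12)
x(Q, c) = -48/Q (x(Q, c) = 12*(-8/(Q + Q)) = 12*(-8*1/(2*Q)) = 12*(-4/Q) = -48/Q)
x((6 + 2) - 2, 6) + 146 = -48/((6 + 2) - 2) + 146 = -48/(8 - 2) + 146 = -48/6 + 146 = -48*1/6 + 146 = -8 + 146 = 138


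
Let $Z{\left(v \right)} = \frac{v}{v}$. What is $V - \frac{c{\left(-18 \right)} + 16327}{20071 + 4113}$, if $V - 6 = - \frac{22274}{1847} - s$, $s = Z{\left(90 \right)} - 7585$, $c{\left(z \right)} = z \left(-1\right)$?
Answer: $\frac{338460102689}{44667848} \approx 7577.3$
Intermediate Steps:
$c{\left(z \right)} = - z$
$Z{\left(v \right)} = 1$
$s = -7584$ ($s = 1 - 7585 = -7584$)
$V = \frac{13996456}{1847}$ ($V = 6 - \left(-7584 + \frac{22274}{1847}\right) = 6 + \left(\left(-22274\right) \frac{1}{1847} + 7584\right) = 6 + \left(- \frac{22274}{1847} + 7584\right) = 6 + \frac{13985374}{1847} = \frac{13996456}{1847} \approx 7577.9$)
$V - \frac{c{\left(-18 \right)} + 16327}{20071 + 4113} = \frac{13996456}{1847} - \frac{\left(-1\right) \left(-18\right) + 16327}{20071 + 4113} = \frac{13996456}{1847} - \frac{18 + 16327}{24184} = \frac{13996456}{1847} - 16345 \cdot \frac{1}{24184} = \frac{13996456}{1847} - \frac{16345}{24184} = \frac{338460102689}{44667848}$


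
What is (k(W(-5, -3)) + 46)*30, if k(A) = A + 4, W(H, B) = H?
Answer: 1350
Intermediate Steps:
k(A) = 4 + A
(k(W(-5, -3)) + 46)*30 = ((4 - 5) + 46)*30 = (-1 + 46)*30 = 45*30 = 1350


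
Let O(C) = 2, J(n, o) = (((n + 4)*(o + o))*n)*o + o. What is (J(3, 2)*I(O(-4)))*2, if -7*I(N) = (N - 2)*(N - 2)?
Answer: 0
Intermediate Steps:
J(n, o) = o + 2*n*o²*(4 + n) (J(n, o) = (((4 + n)*(2*o))*n)*o + o = ((2*o*(4 + n))*n)*o + o = (2*n*o*(4 + n))*o + o = 2*n*o²*(4 + n) + o = o + 2*n*o²*(4 + n))
I(N) = -(-2 + N)²/7 (I(N) = -(N - 2)*(N - 2)/7 = -(-2 + N)*(-2 + N)/7 = -(-2 + N)²/7)
(J(3, 2)*I(O(-4)))*2 = ((2*(1 + 2*2*3² + 8*3*2))*(-(-2 + 2)²/7))*2 = ((2*(1 + 2*2*9 + 48))*(-⅐*0²))*2 = ((2*(1 + 36 + 48))*(-⅐*0))*2 = ((2*85)*0)*2 = (170*0)*2 = 0*2 = 0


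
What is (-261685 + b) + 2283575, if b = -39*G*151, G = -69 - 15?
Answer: 2516566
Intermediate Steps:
G = -84
b = 494676 (b = -39*(-84)*151 = 3276*151 = 494676)
(-261685 + b) + 2283575 = (-261685 + 494676) + 2283575 = 232991 + 2283575 = 2516566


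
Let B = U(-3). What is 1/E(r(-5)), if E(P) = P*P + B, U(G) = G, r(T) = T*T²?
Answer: 1/15622 ≈ 6.4012e-5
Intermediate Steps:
r(T) = T³
B = -3
E(P) = -3 + P² (E(P) = P*P - 3 = P² - 3 = -3 + P²)
1/E(r(-5)) = 1/(-3 + ((-5)³)²) = 1/(-3 + (-125)²) = 1/(-3 + 15625) = 1/15622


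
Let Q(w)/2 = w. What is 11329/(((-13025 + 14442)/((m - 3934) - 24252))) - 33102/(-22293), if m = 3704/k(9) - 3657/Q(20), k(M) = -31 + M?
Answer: -351224985372711/1544359960 ≈ -2.2742e+5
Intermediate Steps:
Q(w) = 2*w
m = -114307/440 (m = 3704/(-31 + 9) - 3657/(2*20) = 3704/(-22) - 3657/40 = 3704*(-1/22) - 3657*1/40 = -1852/11 - 3657/40 = -114307/440 ≈ -259.79)
11329/(((-13025 + 14442)/((m - 3934) - 24252))) - 33102/(-22293) = 11329/(((-13025 + 14442)/((-114307/440 - 3934) - 24252))) - 33102/(-22293) = 11329/((1417/(-1845267/440 - 24252))) - 33102*(-1/22293) = 11329/((1417/(-12516147/440))) + 3678/2477 = 11329/((1417*(-440/12516147))) + 3678/2477 = 11329/(-623480/12516147) + 3678/2477 = 11329*(-12516147/623480) + 3678/2477 = -141795429363/623480 + 3678/2477 = -351224985372711/1544359960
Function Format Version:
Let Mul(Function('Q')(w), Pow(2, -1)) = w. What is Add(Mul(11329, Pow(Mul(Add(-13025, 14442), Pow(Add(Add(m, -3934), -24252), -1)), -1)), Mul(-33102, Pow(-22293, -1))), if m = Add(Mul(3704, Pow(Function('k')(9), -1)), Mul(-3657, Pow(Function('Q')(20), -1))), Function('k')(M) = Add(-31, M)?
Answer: Rational(-351224985372711, 1544359960) ≈ -2.2742e+5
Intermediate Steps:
Function('Q')(w) = Mul(2, w)
m = Rational(-114307, 440) (m = Add(Mul(3704, Pow(Add(-31, 9), -1)), Mul(-3657, Pow(Mul(2, 20), -1))) = Add(Mul(3704, Pow(-22, -1)), Mul(-3657, Pow(40, -1))) = Add(Mul(3704, Rational(-1, 22)), Mul(-3657, Rational(1, 40))) = Add(Rational(-1852, 11), Rational(-3657, 40)) = Rational(-114307, 440) ≈ -259.79)
Add(Mul(11329, Pow(Mul(Add(-13025, 14442), Pow(Add(Add(m, -3934), -24252), -1)), -1)), Mul(-33102, Pow(-22293, -1))) = Add(Mul(11329, Pow(Mul(Add(-13025, 14442), Pow(Add(Add(Rational(-114307, 440), -3934), -24252), -1)), -1)), Mul(-33102, Pow(-22293, -1))) = Add(Mul(11329, Pow(Mul(1417, Pow(Add(Rational(-1845267, 440), -24252), -1)), -1)), Mul(-33102, Rational(-1, 22293))) = Add(Mul(11329, Pow(Mul(1417, Pow(Rational(-12516147, 440), -1)), -1)), Rational(3678, 2477)) = Add(Mul(11329, Pow(Mul(1417, Rational(-440, 12516147)), -1)), Rational(3678, 2477)) = Add(Mul(11329, Pow(Rational(-623480, 12516147), -1)), Rational(3678, 2477)) = Add(Mul(11329, Rational(-12516147, 623480)), Rational(3678, 2477)) = Add(Rational(-141795429363, 623480), Rational(3678, 2477)) = Rational(-351224985372711, 1544359960)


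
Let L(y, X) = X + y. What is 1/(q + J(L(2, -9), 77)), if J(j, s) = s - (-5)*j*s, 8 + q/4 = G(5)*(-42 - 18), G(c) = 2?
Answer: -1/3130 ≈ -0.00031949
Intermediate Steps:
q = -512 (q = -32 + 4*(2*(-42 - 18)) = -32 + 4*(2*(-60)) = -32 + 4*(-120) = -32 - 480 = -512)
J(j, s) = s + 5*j*s (J(j, s) = s - (-5)*j*s = s + 5*j*s)
1/(q + J(L(2, -9), 77)) = 1/(-512 + 77*(1 + 5*(-9 + 2))) = 1/(-512 + 77*(1 + 5*(-7))) = 1/(-512 + 77*(1 - 35)) = 1/(-512 + 77*(-34)) = 1/(-512 - 2618) = 1/(-3130) = -1/3130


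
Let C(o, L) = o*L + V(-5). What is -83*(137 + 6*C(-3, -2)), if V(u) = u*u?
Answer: -26809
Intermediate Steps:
V(u) = u²
C(o, L) = 25 + L*o (C(o, L) = o*L + (-5)² = L*o + 25 = 25 + L*o)
-83*(137 + 6*C(-3, -2)) = -83*(137 + 6*(25 - 2*(-3))) = -83*(137 + 6*(25 + 6)) = -83*(137 + 6*31) = -83*(137 + 186) = -83*323 = -26809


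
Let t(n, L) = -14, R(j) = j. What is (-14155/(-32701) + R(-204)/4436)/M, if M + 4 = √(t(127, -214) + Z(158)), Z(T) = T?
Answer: 1753768/36265409 ≈ 0.048359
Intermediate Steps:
M = 8 (M = -4 + √(-14 + 158) = -4 + √144 = -4 + 12 = 8)
(-14155/(-32701) + R(-204)/4436)/M = (-14155/(-32701) - 204/4436)/8 = (-14155*(-1/32701) - 204*1/4436)*(⅛) = (14155/32701 - 51/1109)*(⅛) = (14030144/36265409)*(⅛) = 1753768/36265409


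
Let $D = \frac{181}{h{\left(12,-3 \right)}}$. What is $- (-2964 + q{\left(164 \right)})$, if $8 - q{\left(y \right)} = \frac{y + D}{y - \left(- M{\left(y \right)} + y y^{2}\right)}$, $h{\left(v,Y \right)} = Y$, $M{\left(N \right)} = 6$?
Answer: $\frac{39114743521}{13232322} \approx 2956.0$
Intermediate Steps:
$D = - \frac{181}{3}$ ($D = \frac{181}{-3} = 181 \left(- \frac{1}{3}\right) = - \frac{181}{3} \approx -60.333$)
$q{\left(y \right)} = 8 - \frac{- \frac{181}{3} + y}{6 + y - y^{3}}$ ($q{\left(y \right)} = 8 - \frac{y - \frac{181}{3}}{y - \left(-6 + y y^{2}\right)} = 8 - \frac{- \frac{181}{3} + y}{y - \left(-6 + y^{3}\right)} = 8 - \frac{- \frac{181}{3} + y}{6 + y - y^{3}}$)
$- (-2964 + q{\left(164 \right)}) = - (-2964 + \frac{\frac{325}{3} - 8 \cdot 164^{3} + 7 \cdot 164}{6 + 164 - 164^{3}}) = - (-2964 + \frac{\frac{325}{3} - 35287552 + 1148}{6 + 164 - 4410944}) = - (-2964 + \frac{1}{-4410774} \left(- \frac{105858887}{3}\right)) = - (-2964 - - \frac{105858887}{13232322}) = - (-2964 + \frac{105858887}{13232322}) = \left(-1\right) \left(- \frac{39114743521}{13232322}\right) = \frac{39114743521}{13232322}$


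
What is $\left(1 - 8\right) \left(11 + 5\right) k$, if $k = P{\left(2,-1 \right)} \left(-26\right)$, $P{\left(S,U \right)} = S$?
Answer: $5824$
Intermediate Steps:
$k = -52$ ($k = 2 \left(-26\right) = -52$)
$\left(1 - 8\right) \left(11 + 5\right) k = \left(1 - 8\right) \left(11 + 5\right) \left(-52\right) = \left(-7\right) 16 \left(-52\right) = \left(-112\right) \left(-52\right) = 5824$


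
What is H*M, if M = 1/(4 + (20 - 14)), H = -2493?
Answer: -2493/10 ≈ -249.30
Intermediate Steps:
M = 1/10 (M = 1/(4 + 6) = 1/10 ≈ 0.10000)
H*M = -2493*1/10 = -2493/10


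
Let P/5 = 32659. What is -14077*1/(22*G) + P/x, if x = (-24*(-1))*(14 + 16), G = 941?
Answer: 337039765/1490544 ≈ 226.12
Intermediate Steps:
P = 163295 (P = 5*32659 = 163295)
x = 720 (x = 24*30 = 720)
-14077*1/(22*G) + P/x = -14077/(941*22) + 163295/720 = -14077/20702 + 163295*(1/720) = -14077*1/20702 + 32659/144 = -14077/20702 + 32659/144 = 337039765/1490544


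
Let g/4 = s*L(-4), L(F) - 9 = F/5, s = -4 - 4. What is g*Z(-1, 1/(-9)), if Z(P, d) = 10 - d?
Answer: -119392/45 ≈ -2653.2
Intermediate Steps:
s = -8
L(F) = 9 + F/5
g = -1312/5 (g = 4*(-8*(9 + (⅕)*(-4))) = 4*(-8*(9 - ⅘)) = 4*(-8*41/5) = 4*(-328/5) = -1312/5 ≈ -262.40)
g*Z(-1, 1/(-9)) = -1312*(10 - 1/(-9))/5 = -1312*(10 - 1*(-⅑))/5 = -1312*(10 + ⅑)/5 = -1312/5*91/9 = -119392/45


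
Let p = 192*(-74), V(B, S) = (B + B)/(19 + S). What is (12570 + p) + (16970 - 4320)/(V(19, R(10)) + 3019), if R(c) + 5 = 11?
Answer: -123374044/75513 ≈ -1633.8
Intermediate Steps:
R(c) = 6 (R(c) = -5 + 11 = 6)
V(B, S) = 2*B/(19 + S) (V(B, S) = (2*B)/(19 + S) = 2*B/(19 + S))
p = -14208
(12570 + p) + (16970 - 4320)/(V(19, R(10)) + 3019) = (12570 - 14208) + (16970 - 4320)/(2*19/(19 + 6) + 3019) = -1638 + 12650/(2*19/25 + 3019) = -1638 + 12650/(2*19*(1/25) + 3019) = -1638 + 12650/(38/25 + 3019) = -1638 + 12650/(75513/25) = -1638 + 12650*(25/75513) = -1638 + 316250/75513 = -123374044/75513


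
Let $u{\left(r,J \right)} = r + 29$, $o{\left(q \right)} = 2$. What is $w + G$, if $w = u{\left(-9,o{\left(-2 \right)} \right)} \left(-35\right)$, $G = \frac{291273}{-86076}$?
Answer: $- \frac{20181491}{28692} \approx -703.38$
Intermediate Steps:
$u{\left(r,J \right)} = 29 + r$
$G = - \frac{97091}{28692}$ ($G = 291273 \left(- \frac{1}{86076}\right) = - \frac{97091}{28692} \approx -3.3839$)
$w = -700$ ($w = \left(29 - 9\right) \left(-35\right) = 20 \left(-35\right) = -700$)
$w + G = -700 - \frac{97091}{28692} = - \frac{20181491}{28692}$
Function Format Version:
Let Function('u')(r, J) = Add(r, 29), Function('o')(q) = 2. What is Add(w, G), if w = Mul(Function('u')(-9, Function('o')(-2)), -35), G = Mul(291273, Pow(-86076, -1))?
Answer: Rational(-20181491, 28692) ≈ -703.38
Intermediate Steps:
Function('u')(r, J) = Add(29, r)
G = Rational(-97091, 28692) (G = Mul(291273, Rational(-1, 86076)) = Rational(-97091, 28692) ≈ -3.3839)
w = -700 (w = Mul(Add(29, -9), -35) = Mul(20, -35) = -700)
Add(w, G) = Add(-700, Rational(-97091, 28692)) = Rational(-20181491, 28692)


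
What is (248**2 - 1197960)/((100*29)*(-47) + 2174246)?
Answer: -568228/1018973 ≈ -0.55765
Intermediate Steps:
(248**2 - 1197960)/((100*29)*(-47) + 2174246) = (61504 - 1197960)/(2900*(-47) + 2174246) = -1136456/(-136300 + 2174246) = -1136456/2037946 = -1136456*1/2037946 = -568228/1018973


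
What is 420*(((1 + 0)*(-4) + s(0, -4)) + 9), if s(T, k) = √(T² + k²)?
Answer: 3780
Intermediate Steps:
420*(((1 + 0)*(-4) + s(0, -4)) + 9) = 420*(((1 + 0)*(-4) + √(0² + (-4)²)) + 9) = 420*((1*(-4) + √(0 + 16)) + 9) = 420*((-4 + √16) + 9) = 420*((-4 + 4) + 9) = 420*(0 + 9) = 420*9 = 3780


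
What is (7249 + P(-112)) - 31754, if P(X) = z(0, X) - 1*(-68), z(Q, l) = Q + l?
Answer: -24549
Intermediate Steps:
P(X) = 68 + X (P(X) = (0 + X) - 1*(-68) = X + 68 = 68 + X)
(7249 + P(-112)) - 31754 = (7249 + (68 - 112)) - 31754 = (7249 - 44) - 31754 = 7205 - 31754 = -24549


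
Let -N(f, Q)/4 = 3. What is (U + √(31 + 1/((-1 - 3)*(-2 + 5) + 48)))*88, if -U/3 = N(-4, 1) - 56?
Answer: 17952 + 44*√1117/3 ≈ 18442.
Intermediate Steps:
N(f, Q) = -12 (N(f, Q) = -4*3 = -12)
U = 204 (U = -3*(-12 - 56) = -3*(-68) = 204)
(U + √(31 + 1/((-1 - 3)*(-2 + 5) + 48)))*88 = (204 + √(31 + 1/((-1 - 3)*(-2 + 5) + 48)))*88 = (204 + √(31 + 1/(-4*3 + 48)))*88 = (204 + √(31 + 1/(-12 + 48)))*88 = (204 + √(31 + 1/36))*88 = (204 + √(1117/36))*88 = (204 + √1117/6)*88 = 17952 + 44*√1117/3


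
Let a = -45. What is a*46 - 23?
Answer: -2093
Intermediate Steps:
a*46 - 23 = -45*46 - 23 = -2070 - 23 = -2093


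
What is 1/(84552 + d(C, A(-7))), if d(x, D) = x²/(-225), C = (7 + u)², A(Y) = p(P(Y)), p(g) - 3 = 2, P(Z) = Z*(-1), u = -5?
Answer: 225/19024184 ≈ 1.1827e-5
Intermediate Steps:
P(Z) = -Z
p(g) = 5 (p(g) = 3 + 2 = 5)
A(Y) = 5
C = 4 (C = (7 - 5)² = 2² = 4)
d(x, D) = -x²/225 (d(x, D) = x²*(-1/225) = -x²/225)
1/(84552 + d(C, A(-7))) = 1/(84552 - 1/225*4²) = 1/(84552 - 1/225*16) = 1/(84552 - 16/225) = 1/(19024184/225) = 225/19024184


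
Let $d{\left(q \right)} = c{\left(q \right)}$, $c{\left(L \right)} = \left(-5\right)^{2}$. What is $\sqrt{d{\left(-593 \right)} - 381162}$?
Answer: $i \sqrt{381137} \approx 617.36 i$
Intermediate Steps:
$c{\left(L \right)} = 25$
$d{\left(q \right)} = 25$
$\sqrt{d{\left(-593 \right)} - 381162} = \sqrt{25 - 381162} = \sqrt{-381137} = i \sqrt{381137}$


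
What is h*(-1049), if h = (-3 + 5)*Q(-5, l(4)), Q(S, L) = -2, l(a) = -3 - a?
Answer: 4196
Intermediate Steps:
h = -4 (h = (-3 + 5)*(-2) = 2*(-2) = -4)
h*(-1049) = -4*(-1049) = 4196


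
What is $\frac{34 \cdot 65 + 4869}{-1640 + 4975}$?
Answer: $\frac{7079}{3335} \approx 2.1226$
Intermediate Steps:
$\frac{34 \cdot 65 + 4869}{-1640 + 4975} = \frac{2210 + 4869}{3335} = 7079 \cdot \frac{1}{3335} = \frac{7079}{3335}$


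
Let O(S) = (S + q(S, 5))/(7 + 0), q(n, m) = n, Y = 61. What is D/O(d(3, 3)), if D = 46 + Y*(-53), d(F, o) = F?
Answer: -22309/6 ≈ -3718.2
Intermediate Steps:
O(S) = 2*S/7 (O(S) = (S + S)/(7 + 0) = (2*S)/7 = 2*S/7)
D = -3187 (D = 46 + 61*(-53) = 46 - 3233 = -3187)
D/O(d(3, 3)) = -3187/((2/7)*3) = -3187/6/7 = -3187*7/6 = -22309/6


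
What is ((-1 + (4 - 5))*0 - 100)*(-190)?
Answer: 19000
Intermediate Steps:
((-1 + (4 - 5))*0 - 100)*(-190) = ((-1 - 1)*0 - 100)*(-190) = (-2*0 - 100)*(-190) = (0 - 100)*(-190) = -100*(-190) = 19000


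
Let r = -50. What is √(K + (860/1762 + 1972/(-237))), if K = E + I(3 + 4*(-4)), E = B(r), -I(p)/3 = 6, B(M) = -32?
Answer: 2*I*√630320141946/208797 ≈ 7.6048*I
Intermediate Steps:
I(p) = -18 (I(p) = -3*6 = -18)
E = -32
K = -50 (K = -32 - 18 = -50)
√(K + (860/1762 + 1972/(-237))) = √(-50 + (860/1762 + 1972/(-237))) = √(-50 + (860*(1/1762) + 1972*(-1/237))) = √(-50 + (430/881 - 1972/237)) = √(-50 - 1635422/208797) = √(-12075272/208797) = 2*I*√630320141946/208797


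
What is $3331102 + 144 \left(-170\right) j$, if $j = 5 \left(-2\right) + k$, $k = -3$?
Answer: $3649342$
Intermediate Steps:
$j = -13$ ($j = 5 \left(-2\right) - 3 = -10 - 3 = -13$)
$3331102 + 144 \left(-170\right) j = 3331102 + 144 \left(-170\right) \left(-13\right) = 3331102 - -318240 = 3331102 + 318240 = 3649342$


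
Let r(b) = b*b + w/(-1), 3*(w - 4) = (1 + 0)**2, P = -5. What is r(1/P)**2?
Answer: 103684/5625 ≈ 18.433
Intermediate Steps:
w = 13/3 (w = 4 + (1 + 0)**2/3 = 4 + (1/3)*1**2 = 4 + (1/3)*1 = 4 + 1/3 = 13/3 ≈ 4.3333)
r(b) = -13/3 + b**2 (r(b) = b*b + (13/3)/(-1) = b**2 + (13/3)*(-1) = b**2 - 13/3 = -13/3 + b**2)
r(1/P)**2 = (-13/3 + (1/(-5))**2)**2 = (-13/3 + (-1/5)**2)**2 = (-13/3 + 1/25)**2 = (-322/75)**2 = 103684/5625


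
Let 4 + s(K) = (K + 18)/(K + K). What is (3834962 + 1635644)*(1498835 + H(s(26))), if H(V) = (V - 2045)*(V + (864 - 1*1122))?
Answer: 1880238447171310/169 ≈ 1.1126e+13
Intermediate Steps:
s(K) = -4 + (18 + K)/(2*K) (s(K) = -4 + (K + 18)/(K + K) = -4 + (18 + K)/((2*K)) = -4 + (18 + K)*(1/(2*K)) = -4 + (18 + K)/(2*K))
H(V) = (-2045 + V)*(-258 + V) (H(V) = (-2045 + V)*(V + (864 - 1122)) = (-2045 + V)*(V - 258) = (-2045 + V)*(-258 + V))
(3834962 + 1635644)*(1498835 + H(s(26))) = (3834962 + 1635644)*(1498835 + (527610 + (-7/2 + 9/26)**2 - 2303*(-7/2 + 9/26))) = 5470606*(1498835 + (527610 + (-7/2 + 9*(1/26))**2 - 2303*(-7/2 + 9*(1/26)))) = 5470606*(1498835 + (527610 + (-7/2 + 9/26)**2 - 2303*(-7/2 + 9/26))) = 5470606*(1498835 + (527610 + (-41/13)**2 - 2303*(-41/13))) = 5470606*(1498835 + (527610 + 1681/169 + 94423/13)) = 5470606*(1498835 + 90395270/169) = 5470606*(343698385/169) = 1880238447171310/169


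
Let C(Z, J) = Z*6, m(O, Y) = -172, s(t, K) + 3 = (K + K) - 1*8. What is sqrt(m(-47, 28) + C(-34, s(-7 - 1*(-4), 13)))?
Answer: 2*I*sqrt(94) ≈ 19.391*I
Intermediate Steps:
s(t, K) = -11 + 2*K (s(t, K) = -3 + ((K + K) - 1*8) = -3 + (2*K - 8) = -3 + (-8 + 2*K) = -11 + 2*K)
C(Z, J) = 6*Z
sqrt(m(-47, 28) + C(-34, s(-7 - 1*(-4), 13))) = sqrt(-172 + 6*(-34)) = sqrt(-172 - 204) = sqrt(-376) = 2*I*sqrt(94)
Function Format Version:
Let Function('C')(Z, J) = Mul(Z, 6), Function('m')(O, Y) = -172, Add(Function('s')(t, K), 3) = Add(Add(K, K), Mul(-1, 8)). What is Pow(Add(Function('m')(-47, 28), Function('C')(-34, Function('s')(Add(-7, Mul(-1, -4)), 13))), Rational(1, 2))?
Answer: Mul(2, I, Pow(94, Rational(1, 2))) ≈ Mul(19.391, I)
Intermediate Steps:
Function('s')(t, K) = Add(-11, Mul(2, K)) (Function('s')(t, K) = Add(-3, Add(Add(K, K), Mul(-1, 8))) = Add(-3, Add(Mul(2, K), -8)) = Add(-3, Add(-8, Mul(2, K))) = Add(-11, Mul(2, K)))
Function('C')(Z, J) = Mul(6, Z)
Pow(Add(Function('m')(-47, 28), Function('C')(-34, Function('s')(Add(-7, Mul(-1, -4)), 13))), Rational(1, 2)) = Pow(Add(-172, Mul(6, -34)), Rational(1, 2)) = Pow(Add(-172, -204), Rational(1, 2)) = Pow(-376, Rational(1, 2)) = Mul(2, I, Pow(94, Rational(1, 2)))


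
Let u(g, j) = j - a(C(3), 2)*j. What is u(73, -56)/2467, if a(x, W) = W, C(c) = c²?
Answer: 56/2467 ≈ 0.022700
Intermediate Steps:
u(g, j) = -j (u(g, j) = j - 2*j = -j)
u(73, -56)/2467 = -1*(-56)/2467 = 56*(1/2467) = 56/2467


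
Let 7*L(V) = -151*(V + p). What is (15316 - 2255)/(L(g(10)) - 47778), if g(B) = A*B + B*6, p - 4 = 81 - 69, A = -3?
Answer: -91427/341392 ≈ -0.26781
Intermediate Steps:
p = 16 (p = 4 + (81 - 69) = 4 + 12 = 16)
g(B) = 3*B (g(B) = -3*B + B*6 = -3*B + 6*B = 3*B)
L(V) = -2416/7 - 151*V/7 (L(V) = (-151*(V + 16))/7 = (-151*(16 + V))/7 = (-2416 - 151*V)/7 = -2416/7 - 151*V/7)
(15316 - 2255)/(L(g(10)) - 47778) = (15316 - 2255)/((-2416/7 - 453*10/7) - 47778) = 13061/((-2416/7 - 151/7*30) - 47778) = 13061/((-2416/7 - 4530/7) - 47778) = 13061/(-6946/7 - 47778) = 13061/(-341392/7) = 13061*(-7/341392) = -91427/341392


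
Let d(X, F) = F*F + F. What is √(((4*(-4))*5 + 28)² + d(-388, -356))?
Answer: 2*√32271 ≈ 359.28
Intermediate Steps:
d(X, F) = F + F² (d(X, F) = F² + F = F + F²)
√(((4*(-4))*5 + 28)² + d(-388, -356)) = √(((4*(-4))*5 + 28)² - 356*(1 - 356)) = √((-16*5 + 28)² - 356*(-355)) = √((-80 + 28)² + 126380) = √((-52)² + 126380) = √(2704 + 126380) = √129084 = 2*√32271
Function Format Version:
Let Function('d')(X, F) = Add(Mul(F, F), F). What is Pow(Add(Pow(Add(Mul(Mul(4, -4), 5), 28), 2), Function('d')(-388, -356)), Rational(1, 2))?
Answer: Mul(2, Pow(32271, Rational(1, 2))) ≈ 359.28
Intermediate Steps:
Function('d')(X, F) = Add(F, Pow(F, 2)) (Function('d')(X, F) = Add(Pow(F, 2), F) = Add(F, Pow(F, 2)))
Pow(Add(Pow(Add(Mul(Mul(4, -4), 5), 28), 2), Function('d')(-388, -356)), Rational(1, 2)) = Pow(Add(Pow(Add(Mul(Mul(4, -4), 5), 28), 2), Mul(-356, Add(1, -356))), Rational(1, 2)) = Pow(Add(Pow(Add(Mul(-16, 5), 28), 2), Mul(-356, -355)), Rational(1, 2)) = Pow(Add(Pow(Add(-80, 28), 2), 126380), Rational(1, 2)) = Pow(Add(Pow(-52, 2), 126380), Rational(1, 2)) = Pow(Add(2704, 126380), Rational(1, 2)) = Pow(129084, Rational(1, 2)) = Mul(2, Pow(32271, Rational(1, 2)))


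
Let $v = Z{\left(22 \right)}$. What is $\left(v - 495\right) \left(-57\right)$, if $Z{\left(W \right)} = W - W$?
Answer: $28215$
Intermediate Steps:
$Z{\left(W \right)} = 0$
$v = 0$
$\left(v - 495\right) \left(-57\right) = \left(0 - 495\right) \left(-57\right) = \left(-495\right) \left(-57\right) = 28215$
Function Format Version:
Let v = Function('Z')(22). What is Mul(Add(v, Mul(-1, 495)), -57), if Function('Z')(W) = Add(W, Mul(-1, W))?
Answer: 28215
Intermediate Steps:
Function('Z')(W) = 0
v = 0
Mul(Add(v, Mul(-1, 495)), -57) = Mul(Add(0, Mul(-1, 495)), -57) = Mul(Add(0, -495), -57) = Mul(-495, -57) = 28215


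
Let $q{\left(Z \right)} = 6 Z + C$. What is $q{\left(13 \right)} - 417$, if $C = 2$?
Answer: $-337$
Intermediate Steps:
$q{\left(Z \right)} = 2 + 6 Z$ ($q{\left(Z \right)} = 6 Z + 2 = 2 + 6 Z$)
$q{\left(13 \right)} - 417 = \left(2 + 6 \cdot 13\right) - 417 = \left(2 + 78\right) - 417 = 80 - 417 = -337$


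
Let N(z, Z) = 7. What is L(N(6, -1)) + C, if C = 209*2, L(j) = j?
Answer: 425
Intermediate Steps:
C = 418
L(N(6, -1)) + C = 7 + 418 = 425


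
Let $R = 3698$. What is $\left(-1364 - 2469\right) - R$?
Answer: $-7531$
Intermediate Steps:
$\left(-1364 - 2469\right) - R = \left(-1364 - 2469\right) - 3698 = -3833 - 3698 = -7531$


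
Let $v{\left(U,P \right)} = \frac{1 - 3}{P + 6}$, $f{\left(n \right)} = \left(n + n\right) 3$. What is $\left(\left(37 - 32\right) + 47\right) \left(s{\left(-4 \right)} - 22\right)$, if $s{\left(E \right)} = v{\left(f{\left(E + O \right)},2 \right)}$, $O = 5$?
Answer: $-1157$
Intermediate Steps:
$f{\left(n \right)} = 6 n$ ($f{\left(n \right)} = 2 n 3 = 6 n$)
$v{\left(U,P \right)} = - \frac{2}{6 + P}$
$s{\left(E \right)} = - \frac{1}{4}$ ($s{\left(E \right)} = - \frac{2}{6 + 2} = - \frac{2}{8} = \left(-2\right) \frac{1}{8} = - \frac{1}{4}$)
$\left(\left(37 - 32\right) + 47\right) \left(s{\left(-4 \right)} - 22\right) = \left(\left(37 - 32\right) + 47\right) \left(- \frac{1}{4} - 22\right) = \left(5 + 47\right) \left(- \frac{89}{4}\right) = 52 \left(- \frac{89}{4}\right) = -1157$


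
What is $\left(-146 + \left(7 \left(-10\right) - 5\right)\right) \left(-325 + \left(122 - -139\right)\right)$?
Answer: $14144$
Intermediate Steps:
$\left(-146 + \left(7 \left(-10\right) - 5\right)\right) \left(-325 + \left(122 - -139\right)\right) = \left(-146 - 75\right) \left(-325 + \left(122 + 139\right)\right) = \left(-146 - 75\right) \left(-325 + 261\right) = \left(-221\right) \left(-64\right) = 14144$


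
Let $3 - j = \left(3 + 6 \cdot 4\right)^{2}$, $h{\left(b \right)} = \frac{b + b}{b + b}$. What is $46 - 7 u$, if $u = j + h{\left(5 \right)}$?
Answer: $5121$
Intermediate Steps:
$h{\left(b \right)} = 1$ ($h{\left(b \right)} = \frac{2 b}{2 b} = 2 b \frac{1}{2 b} = 1$)
$j = -726$ ($j = 3 - \left(3 + 6 \cdot 4\right)^{2} = 3 - \left(3 + 24\right)^{2} = 3 - 27^{2} = 3 - 729 = -726$)
$u = -725$ ($u = -726 + 1 = -725$)
$46 - 7 u = 46 - -5075 = 46 + 5075 = 5121$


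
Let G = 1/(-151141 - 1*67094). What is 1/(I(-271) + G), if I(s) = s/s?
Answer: 218235/218234 ≈ 1.0000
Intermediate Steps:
I(s) = 1
G = -1/218235 (G = 1/(-151141 - 67094) = 1/(-218235) = -1/218235 ≈ -4.5822e-6)
1/(I(-271) + G) = 1/(1 - 1/218235) = 1/(218234/218235) = 218235/218234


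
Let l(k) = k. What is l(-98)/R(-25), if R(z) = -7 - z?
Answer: -49/9 ≈ -5.4444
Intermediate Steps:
l(-98)/R(-25) = -98/(-7 - 1*(-25)) = -98/(-7 + 25) = -98/18 = -98*1/18 = -49/9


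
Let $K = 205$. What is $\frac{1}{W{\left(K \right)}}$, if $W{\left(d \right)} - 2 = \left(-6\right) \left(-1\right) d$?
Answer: $\frac{1}{1232} \approx 0.00081169$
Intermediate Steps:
$W{\left(d \right)} = 2 + 6 d$ ($W{\left(d \right)} = 2 + \left(-6\right) \left(-1\right) d = 2 + 6 d$)
$\frac{1}{W{\left(K \right)}} = \frac{1}{2 + 6 \cdot 205} = \frac{1}{2 + 1230} = \frac{1}{1232}$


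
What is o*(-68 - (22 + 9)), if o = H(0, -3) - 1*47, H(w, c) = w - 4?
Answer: 5049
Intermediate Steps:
H(w, c) = -4 + w
o = -51 (o = (-4 + 0) - 1*47 = -4 - 47 = -51)
o*(-68 - (22 + 9)) = -51*(-68 - (22 + 9)) = -51*(-68 - 1*31) = -51*(-68 - 31) = -51*(-99) = 5049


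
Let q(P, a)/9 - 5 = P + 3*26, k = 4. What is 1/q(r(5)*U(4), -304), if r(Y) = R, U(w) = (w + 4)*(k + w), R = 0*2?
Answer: 1/747 ≈ 0.0013387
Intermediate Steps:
R = 0
U(w) = (4 + w)**2 (U(w) = (w + 4)*(4 + w) = (4 + w)*(4 + w) = (4 + w)**2)
r(Y) = 0
q(P, a) = 747 + 9*P (q(P, a) = 45 + 9*(P + 3*26) = 45 + 9*(P + 78) = 45 + 9*(78 + P) = 45 + (702 + 9*P) = 747 + 9*P)
1/q(r(5)*U(4), -304) = 1/(747 + 9*(0*(16 + 4**2 + 8*4))) = 1/(747 + 9*(0*(16 + 16 + 32))) = 1/(747 + 9*(0*64)) = 1/(747 + 9*0) = 1/(747 + 0) = 1/747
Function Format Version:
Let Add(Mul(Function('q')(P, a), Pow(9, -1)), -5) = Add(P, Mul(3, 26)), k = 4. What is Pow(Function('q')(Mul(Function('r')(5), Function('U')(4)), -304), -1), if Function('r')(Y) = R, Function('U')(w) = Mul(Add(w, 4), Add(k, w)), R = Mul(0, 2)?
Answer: Rational(1, 747) ≈ 0.0013387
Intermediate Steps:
R = 0
Function('U')(w) = Pow(Add(4, w), 2) (Function('U')(w) = Mul(Add(w, 4), Add(4, w)) = Mul(Add(4, w), Add(4, w)) = Pow(Add(4, w), 2))
Function('r')(Y) = 0
Function('q')(P, a) = Add(747, Mul(9, P)) (Function('q')(P, a) = Add(45, Mul(9, Add(P, Mul(3, 26)))) = Add(45, Mul(9, Add(P, 78))) = Add(45, Mul(9, Add(78, P))) = Add(45, Add(702, Mul(9, P))) = Add(747, Mul(9, P)))
Pow(Function('q')(Mul(Function('r')(5), Function('U')(4)), -304), -1) = Pow(Add(747, Mul(9, Mul(0, Add(16, Pow(4, 2), Mul(8, 4))))), -1) = Pow(Add(747, Mul(9, Mul(0, Add(16, 16, 32)))), -1) = Pow(Add(747, Mul(9, Mul(0, 64))), -1) = Pow(Add(747, Mul(9, 0)), -1) = Pow(Add(747, 0), -1) = Pow(747, -1) = Rational(1, 747)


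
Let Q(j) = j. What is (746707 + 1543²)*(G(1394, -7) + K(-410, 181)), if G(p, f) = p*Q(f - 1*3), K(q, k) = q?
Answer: -44880428600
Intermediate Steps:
G(p, f) = p*(-3 + f) (G(p, f) = p*(f - 1*3) = p*(f - 3) = p*(-3 + f))
(746707 + 1543²)*(G(1394, -7) + K(-410, 181)) = (746707 + 1543²)*(1394*(-3 - 7) - 410) = (746707 + 2380849)*(1394*(-10) - 410) = 3127556*(-13940 - 410) = 3127556*(-14350) = -44880428600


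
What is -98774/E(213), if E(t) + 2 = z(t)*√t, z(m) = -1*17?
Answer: -197548/61553 + 1679158*√213/61553 ≈ 394.93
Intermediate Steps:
z(m) = -17
E(t) = -2 - 17*√t
-98774/E(213) = -98774/(-2 - 17*√213)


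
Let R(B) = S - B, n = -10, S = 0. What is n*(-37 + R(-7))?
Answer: 300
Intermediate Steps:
R(B) = -B (R(B) = 0 - B = -B)
n*(-37 + R(-7)) = -10*(-37 - 1*(-7)) = -10*(-37 + 7) = -10*(-30) = 300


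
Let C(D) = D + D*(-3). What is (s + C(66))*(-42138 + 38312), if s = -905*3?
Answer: 10892622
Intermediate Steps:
C(D) = -2*D (C(D) = D - 3*D = -2*D)
s = -2715
(s + C(66))*(-42138 + 38312) = (-2715 - 2*66)*(-42138 + 38312) = (-2715 - 132)*(-3826) = -2847*(-3826) = 10892622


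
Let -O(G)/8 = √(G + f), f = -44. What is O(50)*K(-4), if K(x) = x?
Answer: 32*√6 ≈ 78.384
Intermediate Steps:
O(G) = -8*√(-44 + G) (O(G) = -8*√(G - 44) = -8*√(-44 + G))
O(50)*K(-4) = -8*√(-44 + 50)*(-4) = -8*√6*(-4) = 32*√6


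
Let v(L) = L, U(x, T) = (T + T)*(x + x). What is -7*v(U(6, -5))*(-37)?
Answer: -31080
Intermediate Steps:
U(x, T) = 4*T*x (U(x, T) = (2*T)*(2*x) = 4*T*x)
-7*v(U(6, -5))*(-37) = -28*(-5)*6*(-37) = -7*(-120)*(-37) = 840*(-37) = -31080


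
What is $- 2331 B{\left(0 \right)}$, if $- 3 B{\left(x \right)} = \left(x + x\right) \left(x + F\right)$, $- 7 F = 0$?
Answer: $0$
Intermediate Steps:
$F = 0$ ($F = \left(- \frac{1}{7}\right) 0 = 0$)
$B{\left(x \right)} = - \frac{2 x^{2}}{3}$ ($B{\left(x \right)} = - \frac{\left(x + x\right) \left(x + 0\right)}{3} = - \frac{2 x x}{3} = - \frac{2 x^{2}}{3}$)
$- 2331 B{\left(0 \right)} = - 2331 \left(- \frac{2 \cdot 0^{2}}{3}\right) = - 2331 \left(\left(- \frac{2}{3}\right) 0\right) = \left(-2331\right) 0 = 0$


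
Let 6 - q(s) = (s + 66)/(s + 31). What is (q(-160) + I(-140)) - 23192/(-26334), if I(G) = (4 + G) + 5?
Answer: -70686563/566181 ≈ -124.85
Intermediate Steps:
q(s) = 6 - (66 + s)/(31 + s) (q(s) = 6 - (s + 66)/(s + 31) = 6 - (66 + s)/(31 + s))
I(G) = 9 + G
(q(-160) + I(-140)) - 23192/(-26334) = (5*(24 - 160)/(31 - 160) + (9 - 140)) - 23192/(-26334) = (5*(-136)/(-129) - 131) - 23192*(-1/26334) = (5*(-1/129)*(-136) - 131) + 11596/13167 = (680/129 - 131) + 11596/13167 = -16219/129 + 11596/13167 = -70686563/566181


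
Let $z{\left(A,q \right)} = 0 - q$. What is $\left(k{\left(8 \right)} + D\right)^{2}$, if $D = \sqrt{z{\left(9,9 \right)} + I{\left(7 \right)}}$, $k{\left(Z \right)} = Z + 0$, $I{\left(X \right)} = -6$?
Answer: $\left(8 + i \sqrt{15}\right)^{2} \approx 49.0 + 61.968 i$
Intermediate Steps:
$z{\left(A,q \right)} = - q$
$k{\left(Z \right)} = Z$
$D = i \sqrt{15}$ ($D = \sqrt{\left(-1\right) 9 - 6} = \sqrt{-9 - 6} = \sqrt{-15} = i \sqrt{15} \approx 3.873 i$)
$\left(k{\left(8 \right)} + D\right)^{2} = \left(8 + i \sqrt{15}\right)^{2}$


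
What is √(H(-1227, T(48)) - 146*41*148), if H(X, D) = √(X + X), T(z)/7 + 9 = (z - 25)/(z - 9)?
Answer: √(-885928 + I*√2454) ≈ 0.026 + 941.24*I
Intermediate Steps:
T(z) = -63 + 7*(-25 + z)/(-9 + z) (T(z) = -63 + 7*((z - 25)/(z - 9)) = -63 + 7*((-25 + z)/(-9 + z)) = -63 + 7*(-25 + z)/(-9 + z))
H(X, D) = √2*√X (H(X, D) = √(2*X) = √2*√X)
√(H(-1227, T(48)) - 146*41*148) = √(√2*√(-1227) - 146*41*148) = √(√2*(I*√1227) - 5986*148) = √(I*√2454 - 885928) = √(-885928 + I*√2454)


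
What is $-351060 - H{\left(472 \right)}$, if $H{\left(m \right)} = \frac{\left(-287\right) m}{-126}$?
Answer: $- \frac{3169216}{9} \approx -3.5214 \cdot 10^{5}$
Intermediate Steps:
$H{\left(m \right)} = \frac{41 m}{18}$ ($H{\left(m \right)} = - 287 m \left(- \frac{1}{126}\right) = \frac{41 m}{18}$)
$-351060 - H{\left(472 \right)} = -351060 - \frac{41}{18} \cdot 472 = -351060 - \frac{9676}{9} = - \frac{3169216}{9}$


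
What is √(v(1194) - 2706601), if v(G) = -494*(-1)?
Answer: I*√2706107 ≈ 1645.0*I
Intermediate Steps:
v(G) = 494
√(v(1194) - 2706601) = √(494 - 2706601) = √(-2706107) = I*√2706107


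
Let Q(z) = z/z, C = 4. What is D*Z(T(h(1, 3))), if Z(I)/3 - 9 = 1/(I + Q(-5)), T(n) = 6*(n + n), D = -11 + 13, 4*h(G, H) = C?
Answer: 708/13 ≈ 54.462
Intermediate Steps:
h(G, H) = 1 (h(G, H) = (1/4)*4 = 1)
D = 2
Q(z) = 1
T(n) = 12*n (T(n) = 6*(2*n) = 12*n)
Z(I) = 27 + 3/(1 + I) (Z(I) = 27 + 3/(I + 1) = 27 + 3/(1 + I))
D*Z(T(h(1, 3))) = 2*(3*(10 + 9*(12*1))/(1 + 12*1)) = 2*(3*(10 + 9*12)/(1 + 12)) = 2*(3*(10 + 108)/13) = 2*(3*(1/13)*118) = 2*(354/13) = 708/13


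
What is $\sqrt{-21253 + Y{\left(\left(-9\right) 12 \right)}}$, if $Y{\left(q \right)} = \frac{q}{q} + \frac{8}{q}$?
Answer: $\frac{i \sqrt{1721418}}{9} \approx 145.78 i$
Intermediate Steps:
$Y{\left(q \right)} = 1 + \frac{8}{q}$
$\sqrt{-21253 + Y{\left(\left(-9\right) 12 \right)}} = \sqrt{-21253 + \frac{8 - 108}{\left(-9\right) 12}} = \sqrt{-21253 + \frac{8 - 108}{-108}} = \sqrt{-21253 - - \frac{25}{27}} = \sqrt{-21253 + \frac{25}{27}} = \sqrt{- \frac{573806}{27}} = \frac{i \sqrt{1721418}}{9}$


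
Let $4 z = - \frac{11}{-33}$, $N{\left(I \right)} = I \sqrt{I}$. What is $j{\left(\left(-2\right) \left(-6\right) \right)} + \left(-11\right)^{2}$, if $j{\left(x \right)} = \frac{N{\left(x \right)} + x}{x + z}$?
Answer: $\frac{17689}{145} + \frac{288 \sqrt{3}}{145} \approx 125.43$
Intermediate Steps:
$N{\left(I \right)} = I^{\frac{3}{2}}$
$z = \frac{1}{12}$ ($z = \frac{\left(-11\right) \frac{1}{-33}}{4} = \frac{\left(-11\right) \left(- \frac{1}{33}\right)}{4} = \frac{1}{4} \cdot \frac{1}{3} = \frac{1}{12} \approx 0.083333$)
$j{\left(x \right)} = \frac{x + x^{\frac{3}{2}}}{\frac{1}{12} + x}$ ($j{\left(x \right)} = \frac{x^{\frac{3}{2}} + x}{x + \frac{1}{12}} = \frac{x + x^{\frac{3}{2}}}{\frac{1}{12} + x}$)
$j{\left(\left(-2\right) \left(-6\right) \right)} + \left(-11\right)^{2} = \frac{12 \left(\left(-2\right) \left(-6\right) + \left(\left(-2\right) \left(-6\right)\right)^{\frac{3}{2}}\right)}{1 + 12 \left(\left(-2\right) \left(-6\right)\right)} + \left(-11\right)^{2} = \frac{12 \left(12 + 12^{\frac{3}{2}}\right)}{1 + 12 \cdot 12} + 121 = \frac{12 \left(12 + 24 \sqrt{3}\right)}{1 + 144} + 121 = \frac{12 \left(12 + 24 \sqrt{3}\right)}{145} + 121 = 12 \cdot \frac{1}{145} \left(12 + 24 \sqrt{3}\right) + 121 = \left(\frac{144}{145} + \frac{288 \sqrt{3}}{145}\right) + 121 = \frac{17689}{145} + \frac{288 \sqrt{3}}{145}$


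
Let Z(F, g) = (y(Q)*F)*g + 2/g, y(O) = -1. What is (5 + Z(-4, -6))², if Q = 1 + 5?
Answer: 3364/9 ≈ 373.78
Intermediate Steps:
Q = 6
Z(F, g) = 2/g - F*g (Z(F, g) = (-F)*g + 2/g = -F*g + 2/g = 2/g - F*g)
(5 + Z(-4, -6))² = (5 + (2/(-6) - 1*(-4)*(-6)))² = (5 + (2*(-⅙) - 24))² = (5 + (-⅓ - 24))² = (5 - 73/3)² = (-58/3)² = 3364/9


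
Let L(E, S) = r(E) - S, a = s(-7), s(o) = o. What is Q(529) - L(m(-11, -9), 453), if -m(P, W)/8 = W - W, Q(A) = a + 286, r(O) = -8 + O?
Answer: 740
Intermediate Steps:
a = -7
Q(A) = 279 (Q(A) = -7 + 286 = 279)
m(P, W) = 0 (m(P, W) = -8*(W - W) = -8*0 = 0)
L(E, S) = -8 + E - S (L(E, S) = (-8 + E) - S = -8 + E - S)
Q(529) - L(m(-11, -9), 453) = 279 - (-8 + 0 - 1*453) = 279 - (-8 + 0 - 453) = 279 - 1*(-461) = 279 + 461 = 740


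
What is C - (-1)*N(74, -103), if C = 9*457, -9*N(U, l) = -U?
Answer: 37091/9 ≈ 4121.2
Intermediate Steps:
N(U, l) = U/9 (N(U, l) = -(-1)*U/9 = U/9)
C = 4113
C - (-1)*N(74, -103) = 4113 - (-1)*(1/9)*74 = 4113 - (-1)*74/9 = 4113 - 1*(-74/9) = 4113 + 74/9 = 37091/9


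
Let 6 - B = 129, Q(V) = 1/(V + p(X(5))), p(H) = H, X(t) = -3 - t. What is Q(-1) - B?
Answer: 1106/9 ≈ 122.89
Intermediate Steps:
Q(V) = 1/(-8 + V) (Q(V) = 1/(V + (-3 - 1*5)) = 1/(V + (-3 - 5)) = 1/(V - 8) = 1/(-8 + V))
B = -123 (B = 6 - 1*129 = 6 - 129 = -123)
Q(-1) - B = 1/(-8 - 1) - 1*(-123) = 1/(-9) + 123 = -1/9 + 123 = 1106/9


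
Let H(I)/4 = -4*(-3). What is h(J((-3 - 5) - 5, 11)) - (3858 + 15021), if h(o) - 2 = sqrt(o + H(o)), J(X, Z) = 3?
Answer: -18877 + sqrt(51) ≈ -18870.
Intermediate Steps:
H(I) = 48 (H(I) = 4*(-4*(-3)) = 4*12 = 48)
h(o) = 2 + sqrt(48 + o) (h(o) = 2 + sqrt(o + 48) = 2 + sqrt(48 + o))
h(J((-3 - 5) - 5, 11)) - (3858 + 15021) = (2 + sqrt(48 + 3)) - (3858 + 15021) = (2 + sqrt(51)) - 1*18879 = (2 + sqrt(51)) - 18879 = -18877 + sqrt(51)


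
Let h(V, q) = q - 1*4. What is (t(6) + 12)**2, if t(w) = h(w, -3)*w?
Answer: 900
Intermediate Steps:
h(V, q) = -4 + q (h(V, q) = q - 4 = -4 + q)
t(w) = -7*w (t(w) = (-4 - 3)*w = -7*w)
(t(6) + 12)**2 = (-7*6 + 12)**2 = (-42 + 12)**2 = (-30)**2 = 900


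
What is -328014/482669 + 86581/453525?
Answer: -106972584661/218902458225 ≈ -0.48868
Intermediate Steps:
-328014/482669 + 86581/453525 = -106972584661/218902458225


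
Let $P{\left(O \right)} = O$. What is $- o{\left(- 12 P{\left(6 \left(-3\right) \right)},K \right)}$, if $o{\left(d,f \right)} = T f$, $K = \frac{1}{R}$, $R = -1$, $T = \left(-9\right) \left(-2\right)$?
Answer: $18$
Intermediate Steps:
$T = 18$
$K = -1$ ($K = \frac{1}{-1} = -1$)
$o{\left(d,f \right)} = 18 f$
$- o{\left(- 12 P{\left(6 \left(-3\right) \right)},K \right)} = - 18 \left(-1\right) = \left(-1\right) \left(-18\right) = 18$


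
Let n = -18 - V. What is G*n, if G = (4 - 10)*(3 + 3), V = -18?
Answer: 0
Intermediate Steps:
G = -36 (G = -6*6 = -36)
n = 0 (n = -18 - 1*(-18) = -18 + 18 = 0)
G*n = -36*0 = 0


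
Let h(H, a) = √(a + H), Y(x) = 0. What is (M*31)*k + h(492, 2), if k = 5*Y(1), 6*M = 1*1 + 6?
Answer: √494 ≈ 22.226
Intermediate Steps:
M = 7/6 (M = (1*1 + 6)/6 = (1 + 6)/6 = (⅙)*7 = 7/6 ≈ 1.1667)
h(H, a) = √(H + a)
k = 0 (k = 5*0 = 0)
(M*31)*k + h(492, 2) = ((7/6)*31)*0 + √(492 + 2) = (217/6)*0 + √494 = 0 + √494 = √494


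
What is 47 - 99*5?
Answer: -448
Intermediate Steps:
47 - 99*5 = 47 - 9*55 = 47 - 495 = -448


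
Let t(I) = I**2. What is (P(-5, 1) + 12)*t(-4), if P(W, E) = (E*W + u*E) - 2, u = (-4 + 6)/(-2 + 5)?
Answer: 272/3 ≈ 90.667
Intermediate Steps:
u = 2/3 ≈ 0.66667
P(W, E) = -2 + 2*E/3 + E*W (P(W, E) = (E*W + 2*E/3) - 2 = (2*E/3 + E*W) - 2 = -2 + 2*E/3 + E*W)
(P(-5, 1) + 12)*t(-4) = ((-2 + (2/3)*1 + 1*(-5)) + 12)*(-4)**2 = ((-2 + 2/3 - 5) + 12)*16 = (-19/3 + 12)*16 = (17/3)*16 = 272/3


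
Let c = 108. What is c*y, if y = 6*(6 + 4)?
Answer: 6480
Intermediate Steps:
y = 60 (y = 6*10 = 60)
c*y = 108*60 = 6480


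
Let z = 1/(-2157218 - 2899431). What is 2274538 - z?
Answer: 11501540303163/5056649 ≈ 2.2745e+6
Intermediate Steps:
z = -1/5056649 (z = 1/(-5056649) = -1/5056649 ≈ -1.9776e-7)
2274538 - z = 2274538 - 1*(-1/5056649) = 2274538 + 1/5056649 = 11501540303163/5056649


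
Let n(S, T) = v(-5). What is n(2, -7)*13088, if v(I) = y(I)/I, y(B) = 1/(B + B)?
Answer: 6544/25 ≈ 261.76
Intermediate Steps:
y(B) = 1/(2*B)
v(I) = 1/(2*I²) (v(I) = (1/(2*I))/I = 1/(2*I²))
n(S, T) = 1/50 (n(S, T) = (½)/(-5)² = (½)*(1/25) = 1/50)
n(2, -7)*13088 = (1/50)*13088 = 6544/25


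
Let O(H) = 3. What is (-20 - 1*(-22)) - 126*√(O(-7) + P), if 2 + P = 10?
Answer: 2 - 126*√11 ≈ -415.89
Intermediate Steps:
P = 8 (P = -2 + 10 = 8)
(-20 - 1*(-22)) - 126*√(O(-7) + P) = (-20 - 1*(-22)) - 126*√(3 + 8) = (-20 + 22) - 126*√11 = 2 - 126*√11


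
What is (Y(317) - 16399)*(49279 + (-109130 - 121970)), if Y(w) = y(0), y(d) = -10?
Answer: 2983500789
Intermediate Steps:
Y(w) = -10
(Y(317) - 16399)*(49279 + (-109130 - 121970)) = (-10 - 16399)*(49279 + (-109130 - 121970)) = -16409*(49279 - 231100) = -16409*(-181821) = 2983500789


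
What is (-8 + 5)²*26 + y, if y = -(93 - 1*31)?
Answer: 172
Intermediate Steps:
y = -62 (y = -(93 - 31) = -1*62 = -62)
(-8 + 5)²*26 + y = (-8 + 5)²*26 - 62 = (-3)²*26 - 62 = 9*26 - 62 = 234 - 62 = 172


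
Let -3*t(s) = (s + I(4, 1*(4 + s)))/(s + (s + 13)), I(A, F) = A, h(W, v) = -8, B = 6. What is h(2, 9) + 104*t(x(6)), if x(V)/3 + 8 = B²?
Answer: -13496/543 ≈ -24.855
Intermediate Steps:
x(V) = 84 (x(V) = -24 + 3*6² = -24 + 3*36 = -24 + 108 = 84)
t(s) = -(4 + s)/(3*(13 + 2*s)) (t(s) = -(s + 4)/(3*(s + (s + 13))) = -(4 + s)/(3*(s + (13 + s))) = -(4 + s)/(3*(13 + 2*s)))
h(2, 9) + 104*t(x(6)) = -8 + 104*((-4 - 1*84)/(3*(13 + 2*84))) = -8 + 104*((-4 - 84)/(3*(13 + 168))) = -8 + 104*((⅓)*(-88)/181) = -8 + 104*((⅓)*(1/181)*(-88)) = -8 + 104*(-88/543) = -8 - 9152/543 = -13496/543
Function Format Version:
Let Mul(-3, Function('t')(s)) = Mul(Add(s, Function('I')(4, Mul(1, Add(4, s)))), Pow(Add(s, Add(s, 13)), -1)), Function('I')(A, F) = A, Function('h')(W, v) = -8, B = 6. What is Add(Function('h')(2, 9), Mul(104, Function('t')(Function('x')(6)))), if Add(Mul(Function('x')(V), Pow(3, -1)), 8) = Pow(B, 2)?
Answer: Rational(-13496, 543) ≈ -24.855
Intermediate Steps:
Function('x')(V) = 84 (Function('x')(V) = Add(-24, Mul(3, Pow(6, 2))) = Add(-24, Mul(3, 36)) = Add(-24, 108) = 84)
Function('t')(s) = Mul(Rational(-1, 3), Pow(Add(13, Mul(2, s)), -1), Add(4, s)) (Function('t')(s) = Mul(Rational(-1, 3), Mul(Add(s, 4), Pow(Add(s, Add(s, 13)), -1))) = Mul(Rational(-1, 3), Mul(Add(4, s), Pow(Add(s, Add(13, s)), -1))) = Mul(Rational(-1, 3), Mul(Add(4, s), Pow(Add(13, Mul(2, s)), -1))) = Mul(Rational(-1, 3), Mul(Pow(Add(13, Mul(2, s)), -1), Add(4, s))) = Mul(Rational(-1, 3), Pow(Add(13, Mul(2, s)), -1), Add(4, s)))
Add(Function('h')(2, 9), Mul(104, Function('t')(Function('x')(6)))) = Add(-8, Mul(104, Mul(Rational(1, 3), Pow(Add(13, Mul(2, 84)), -1), Add(-4, Mul(-1, 84))))) = Add(-8, Mul(104, Mul(Rational(1, 3), Pow(Add(13, 168), -1), Add(-4, -84)))) = Add(-8, Mul(104, Mul(Rational(1, 3), Pow(181, -1), -88))) = Add(-8, Mul(104, Mul(Rational(1, 3), Rational(1, 181), -88))) = Add(-8, Mul(104, Rational(-88, 543))) = Add(-8, Rational(-9152, 543)) = Rational(-13496, 543)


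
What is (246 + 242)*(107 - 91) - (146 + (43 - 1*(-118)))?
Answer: 7501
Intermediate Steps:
(246 + 242)*(107 - 91) - (146 + (43 - 1*(-118))) = 488*16 - (146 + (43 + 118)) = 7808 - (146 + 161) = 7808 - 1*307 = 7808 - 307 = 7501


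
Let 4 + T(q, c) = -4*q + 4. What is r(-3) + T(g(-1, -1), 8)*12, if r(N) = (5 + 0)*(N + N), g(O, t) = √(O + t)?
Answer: -30 - 48*I*√2 ≈ -30.0 - 67.882*I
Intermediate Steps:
r(N) = 10*N (r(N) = 5*(2*N) = 10*N)
T(q, c) = -4*q (T(q, c) = -4 + (-4*q + 4) = -4 + (4 - 4*q) = -4*q)
r(-3) + T(g(-1, -1), 8)*12 = 10*(-3) - 4*√(-1 - 1)*12 = -30 - 4*I*√2*12 = -30 - 48*I*√2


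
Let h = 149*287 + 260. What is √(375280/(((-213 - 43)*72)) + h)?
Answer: √99078082/48 ≈ 207.37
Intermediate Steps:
h = 43023 (h = 42763 + 260 = 43023)
√(375280/(((-213 - 43)*72)) + h) = √(375280/(((-213 - 43)*72)) + 43023) = √(375280/((-256*72)) + 43023) = √(375280/(-18432) + 43023) = √(375280*(-1/18432) + 43023) = √(-23455/1152 + 43023) = √(49539041/1152) = √99078082/48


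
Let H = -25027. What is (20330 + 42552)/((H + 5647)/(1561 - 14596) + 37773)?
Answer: 54644458/32826029 ≈ 1.6647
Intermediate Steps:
(20330 + 42552)/((H + 5647)/(1561 - 14596) + 37773) = (20330 + 42552)/((-25027 + 5647)/(1561 - 14596) + 37773) = 62882/(-19380/(-13035) + 37773) = 62882/(-19380*(-1/13035) + 37773) = 62882/(1292/869 + 37773) = 62882/(32826029/869) = 62882*(869/32826029) = 54644458/32826029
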